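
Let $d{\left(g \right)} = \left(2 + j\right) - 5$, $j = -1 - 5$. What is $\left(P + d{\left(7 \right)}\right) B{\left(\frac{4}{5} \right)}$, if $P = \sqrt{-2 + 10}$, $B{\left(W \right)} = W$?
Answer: $- \frac{36}{5} + \frac{8 \sqrt{2}}{5} \approx -4.9373$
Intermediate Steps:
$j = -6$ ($j = -1 - 5 = -6$)
$P = 2 \sqrt{2}$ ($P = \sqrt{8} = 2 \sqrt{2} \approx 2.8284$)
$d{\left(g \right)} = -9$ ($d{\left(g \right)} = \left(2 - 6\right) - 5 = -4 - 5 = -9$)
$\left(P + d{\left(7 \right)}\right) B{\left(\frac{4}{5} \right)} = \left(2 \sqrt{2} - 9\right) \frac{4}{5} = \left(-9 + 2 \sqrt{2}\right) 4 \cdot \frac{1}{5} = \left(-9 + 2 \sqrt{2}\right) \frac{4}{5} = - \frac{36}{5} + \frac{8 \sqrt{2}}{5}$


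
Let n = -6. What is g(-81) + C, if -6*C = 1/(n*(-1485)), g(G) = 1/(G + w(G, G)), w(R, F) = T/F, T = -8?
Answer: -4336813/350323380 ≈ -0.012379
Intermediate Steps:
w(R, F) = -8/F
g(G) = 1/(G - 8/G)
C = -1/53460 (C = -1/(6*((-6*(-1485)))) = -⅙/8910 = -⅙*1/8910 = -1/53460 ≈ -1.8706e-5)
g(-81) + C = -81/(-8 + (-81)²) - 1/53460 = -81/(-8 + 6561) - 1/53460 = -81/6553 - 1/53460 = -4336813/350323380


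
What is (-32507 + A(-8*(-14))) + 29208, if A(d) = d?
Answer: -3187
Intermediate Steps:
(-32507 + A(-8*(-14))) + 29208 = (-32507 - 8*(-14)) + 29208 = (-32507 + 112) + 29208 = -32395 + 29208 = -3187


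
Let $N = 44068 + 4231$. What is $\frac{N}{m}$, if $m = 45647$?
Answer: $\frac{48299}{45647} \approx 1.0581$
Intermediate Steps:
$N = 48299$
$\frac{N}{m} = \frac{48299}{45647}$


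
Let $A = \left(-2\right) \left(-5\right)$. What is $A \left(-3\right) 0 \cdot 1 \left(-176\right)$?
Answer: $0$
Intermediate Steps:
$A = 10$
$A \left(-3\right) 0 \cdot 1 \left(-176\right) = 10 \left(-3\right) 0 \cdot 1 \left(-176\right) = 10 \cdot 0 \cdot 1 \left(-176\right) = 10 \cdot 0 \left(-176\right) = 0 \left(-176\right) = 0$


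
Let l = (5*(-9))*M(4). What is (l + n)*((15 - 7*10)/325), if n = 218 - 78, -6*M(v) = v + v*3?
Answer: -44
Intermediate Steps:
M(v) = -2*v/3 (M(v) = -(v + v*3)/6 = -(v + 3*v)/6 = -2*v/3)
l = 120 (l = (5*(-9))*(-2/3*4) = -45*(-8/3) = 120)
n = 140
(l + n)*((15 - 7*10)/325) = (120 + 140)*((15 - 7*10)/325) = 260*((15 - 70)*(1/325)) = 260*(-55*1/325) = 260*(-11/65) = -44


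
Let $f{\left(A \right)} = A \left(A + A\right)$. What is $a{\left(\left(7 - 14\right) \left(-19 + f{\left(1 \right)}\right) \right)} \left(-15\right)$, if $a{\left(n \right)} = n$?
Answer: $-1785$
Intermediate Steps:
$f{\left(A \right)} = 2 A^{2}$ ($f{\left(A \right)} = A 2 A = 2 A^{2}$)
$a{\left(\left(7 - 14\right) \left(-19 + f{\left(1 \right)}\right) \right)} \left(-15\right) = \left(7 - 14\right) \left(-19 + 2 \cdot 1^{2}\right) \left(-15\right) = - 7 \left(-19 + 2 \cdot 1\right) \left(-15\right) = - 7 \left(-19 + 2\right) \left(-15\right) = \left(-7\right) \left(-17\right) \left(-15\right) = 119 \left(-15\right) = -1785$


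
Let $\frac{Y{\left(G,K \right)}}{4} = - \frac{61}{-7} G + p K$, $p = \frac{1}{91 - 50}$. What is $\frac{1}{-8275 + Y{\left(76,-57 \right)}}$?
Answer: $- \frac{287}{1616217} \approx -0.00017758$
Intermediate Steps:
$p = \frac{1}{41} \approx 0.02439$
$Y{\left(G,K \right)} = \frac{4 K}{41} + \frac{244 G}{7}$ ($Y{\left(G,K \right)} = 4 \left(- \frac{61}{-7} G + \frac{K}{41}\right) = 4 \left(\left(-61\right) \left(- \frac{1}{7}\right) G + \frac{K}{41}\right) = 4 \left(\frac{61 G}{7} + \frac{K}{41}\right) = 4 \left(\frac{K}{41} + \frac{61 G}{7}\right) = \frac{4 K}{41} + \frac{244 G}{7}$)
$\frac{1}{-8275 + Y{\left(76,-57 \right)}} = \frac{1}{-8275 + \left(\frac{4}{41} \left(-57\right) + \frac{244}{7} \cdot 76\right)} = \frac{1}{-8275 + \left(- \frac{228}{41} + \frac{18544}{7}\right)} = \frac{1}{-8275 + \frac{758708}{287}} = \frac{1}{- \frac{1616217}{287}} = - \frac{287}{1616217}$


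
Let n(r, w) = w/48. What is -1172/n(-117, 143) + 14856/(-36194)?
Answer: -1019127036/2587871 ≈ -393.81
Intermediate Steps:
n(r, w) = w/48 (n(r, w) = w*(1/48) = w/48)
-1172/n(-117, 143) + 14856/(-36194) = -1172/((1/48)*143) + 14856/(-36194) = -1172/143/48 + 14856*(-1/36194) = -1172*48/143 - 7428/18097 = -56256/143 - 7428/18097 = -1019127036/2587871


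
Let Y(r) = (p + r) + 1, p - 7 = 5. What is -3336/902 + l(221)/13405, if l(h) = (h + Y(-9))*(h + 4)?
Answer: 94467/1209131 ≈ 0.078128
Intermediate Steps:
p = 12 (p = 7 + 5 = 12)
Y(r) = 13 + r (Y(r) = (12 + r) + 1 = 13 + r)
l(h) = (4 + h)**2 (l(h) = (h + (13 - 9))*(h + 4) = (h + 4)*(4 + h) = (4 + h)*(4 + h) = (4 + h)**2)
-3336/902 + l(221)/13405 = -3336/902 + (16 + 221**2 + 8*221)/13405 = -3336*1/902 + (16 + 48841 + 1768)*(1/13405) = -1668/451 + 50625*(1/13405) = -1668/451 + 10125/2681 = 94467/1209131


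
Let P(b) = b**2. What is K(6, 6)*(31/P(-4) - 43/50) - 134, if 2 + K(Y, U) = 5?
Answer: -52307/400 ≈ -130.77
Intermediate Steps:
K(Y, U) = 3 (K(Y, U) = -2 + 5 = 3)
K(6, 6)*(31/P(-4) - 43/50) - 134 = 3*(31/((-4)**2) - 43/50) - 134 = 3*(31/16 - 43*1/50) - 134 = 3*(31*(1/16) - 43/50) - 134 = 3*(31/16 - 43/50) - 134 = 3*(431/400) - 134 = 1293/400 - 134 = -52307/400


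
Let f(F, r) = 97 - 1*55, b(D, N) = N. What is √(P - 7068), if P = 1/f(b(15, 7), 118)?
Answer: I*√12467910/42 ≈ 84.071*I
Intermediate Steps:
f(F, r) = 42 (f(F, r) = 97 - 55 = 42)
P = 1/42 ≈ 0.023810
√(P - 7068) = √(1/42 - 7068) = √(-296855/42) = I*√12467910/42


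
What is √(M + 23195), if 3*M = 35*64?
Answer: 65*√51/3 ≈ 154.73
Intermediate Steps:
M = 2240/3 (M = (35*64)/3 = (⅓)*2240 = 2240/3 ≈ 746.67)
√(M + 23195) = √(2240/3 + 23195) = √(71825/3) = 65*√51/3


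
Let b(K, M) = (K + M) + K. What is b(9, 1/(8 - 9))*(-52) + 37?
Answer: -847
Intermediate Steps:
b(K, M) = M + 2*K
b(9, 1/(8 - 9))*(-52) + 37 = (1/(8 - 9) + 2*9)*(-52) + 37 = (1/(-1) + 18)*(-52) + 37 = (-1 + 18)*(-52) + 37 = 17*(-52) + 37 = -884 + 37 = -847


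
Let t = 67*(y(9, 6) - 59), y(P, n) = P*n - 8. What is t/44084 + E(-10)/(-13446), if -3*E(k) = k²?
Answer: -15362999/889130196 ≈ -0.017279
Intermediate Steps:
y(P, n) = -8 + P*n
t = -871 (t = 67*((-8 + 9*6) - 59) = 67*((-8 + 54) - 59) = 67*(46 - 59) = 67*(-13) = -871)
E(k) = -k²/3
t/44084 + E(-10)/(-13446) = -871/44084 - ⅓*(-10)²/(-13446) = -871*1/44084 - ⅓*100*(-1/13446) = -871/44084 - 100/3*(-1/13446) = -871/44084 + 50/20169 = -15362999/889130196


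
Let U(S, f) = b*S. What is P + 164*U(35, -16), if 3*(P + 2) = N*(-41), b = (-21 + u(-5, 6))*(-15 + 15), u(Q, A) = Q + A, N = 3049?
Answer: -125015/3 ≈ -41672.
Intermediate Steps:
u(Q, A) = A + Q
b = 0 (b = (-21 + (6 - 5))*(-15 + 15) = (-21 + 1)*0 = -20*0 = 0)
U(S, f) = 0 (U(S, f) = 0*S = 0)
P = -125015/3 (P = -2 + (3049*(-41))/3 = -2 + (1/3)*(-125009) = -2 - 125009/3 = -125015/3 ≈ -41672.)
P + 164*U(35, -16) = -125015/3 + 164*0 = -125015/3 + 0 = -125015/3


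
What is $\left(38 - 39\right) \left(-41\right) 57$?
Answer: $2337$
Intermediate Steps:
$\left(38 - 39\right) \left(-41\right) 57 = \left(-1\right) \left(-41\right) 57 = 41 \cdot 57 = 2337$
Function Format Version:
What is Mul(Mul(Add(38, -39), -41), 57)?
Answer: 2337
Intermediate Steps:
Mul(Mul(Add(38, -39), -41), 57) = Mul(Mul(-1, -41), 57) = Mul(41, 57) = 2337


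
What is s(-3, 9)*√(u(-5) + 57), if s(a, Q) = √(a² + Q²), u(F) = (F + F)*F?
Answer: 3*√1070 ≈ 98.133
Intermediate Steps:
u(F) = 2*F² (u(F) = (2*F)*F = 2*F²)
s(a, Q) = √(Q² + a²)
s(-3, 9)*√(u(-5) + 57) = √(9² + (-3)²)*√(2*(-5)² + 57) = √(81 + 9)*√(2*25 + 57) = √90*√(50 + 57) = (3*√10)*√107 = 3*√1070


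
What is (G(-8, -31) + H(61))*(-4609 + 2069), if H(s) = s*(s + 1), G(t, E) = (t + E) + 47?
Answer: -9626600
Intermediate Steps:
G(t, E) = 47 + E + t (G(t, E) = (E + t) + 47 = 47 + E + t)
H(s) = s*(1 + s)
(G(-8, -31) + H(61))*(-4609 + 2069) = ((47 - 31 - 8) + 61*(1 + 61))*(-4609 + 2069) = (8 + 61*62)*(-2540) = (8 + 3782)*(-2540) = 3790*(-2540) = -9626600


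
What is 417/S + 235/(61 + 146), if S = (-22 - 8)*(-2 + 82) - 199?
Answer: 22802/23391 ≈ 0.97482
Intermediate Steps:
S = -2599 (S = -30*80 - 199 = -2400 - 199 = -2599)
417/S + 235/(61 + 146) = 417/(-2599) + 235/(61 + 146) = 417*(-1/2599) + 235/207 = -417/2599 + 235*(1/207) = -417/2599 + 235/207 = 22802/23391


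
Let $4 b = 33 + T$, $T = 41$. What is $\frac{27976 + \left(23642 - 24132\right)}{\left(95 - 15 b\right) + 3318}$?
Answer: $\frac{54972}{6271} \approx 8.7661$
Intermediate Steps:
$b = \frac{37}{2}$ ($b = \frac{33 + 41}{4} = \frac{1}{4} \cdot 74 = \frac{37}{2} \approx 18.5$)
$\frac{27976 + \left(23642 - 24132\right)}{\left(95 - 15 b\right) + 3318} = \frac{27976 + \left(23642 - 24132\right)}{\left(95 - \frac{555}{2}\right) + 3318} = \frac{27976 - 490}{- \frac{365}{2} + 3318} = \frac{27486}{\frac{6271}{2}} = 27486 \cdot \frac{2}{6271} = \frac{54972}{6271}$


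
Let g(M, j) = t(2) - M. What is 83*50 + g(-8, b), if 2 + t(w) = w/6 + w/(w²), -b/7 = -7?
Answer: 24941/6 ≈ 4156.8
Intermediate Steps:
b = 49 (b = -7*(-7) = 49)
t(w) = -2 + 1/w + w/6 (t(w) = -2 + (w/6 + w/(w²)) = -2 + (w*(⅙) + w/w²) = -2 + (w/6 + 1/w) = -2 + (1/w + w/6) = -2 + 1/w + w/6)
g(M, j) = -7/6 - M (g(M, j) = (-2 + 1/2 + (⅙)*2) - M = (-2 + ½ + ⅓) - M = -7/6 - M)
83*50 + g(-8, b) = 83*50 + (-7/6 - 1*(-8)) = 4150 + (-7/6 + 8) = 4150 + 41/6 = 24941/6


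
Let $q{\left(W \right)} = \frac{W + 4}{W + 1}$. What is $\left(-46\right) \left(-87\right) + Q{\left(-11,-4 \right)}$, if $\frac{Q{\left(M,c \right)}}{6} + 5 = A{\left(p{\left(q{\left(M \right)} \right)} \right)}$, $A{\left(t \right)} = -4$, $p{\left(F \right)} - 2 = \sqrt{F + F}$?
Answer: $3948$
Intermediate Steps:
$q{\left(W \right)} = \frac{4 + W}{1 + W}$
$p{\left(F \right)} = 2 + \sqrt{2} \sqrt{F}$ ($p{\left(F \right)} = 2 + \sqrt{F + F} = 2 + \sqrt{2 F} = 2 + \sqrt{2} \sqrt{F}$)
$Q{\left(M,c \right)} = -54$ ($Q{\left(M,c \right)} = -30 + 6 \left(-4\right) = -30 - 24 = -54$)
$\left(-46\right) \left(-87\right) + Q{\left(-11,-4 \right)} = \left(-46\right) \left(-87\right) - 54 = 4002 - 54 = 3948$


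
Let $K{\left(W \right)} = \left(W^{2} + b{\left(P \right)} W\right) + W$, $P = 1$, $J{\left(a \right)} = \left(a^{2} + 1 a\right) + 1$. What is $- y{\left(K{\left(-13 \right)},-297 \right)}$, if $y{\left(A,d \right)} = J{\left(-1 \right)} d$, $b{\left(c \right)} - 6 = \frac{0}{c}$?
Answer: $297$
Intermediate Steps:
$J{\left(a \right)} = 1 + a + a^{2}$ ($J{\left(a \right)} = \left(a^{2} + a\right) + 1 = \left(a + a^{2}\right) + 1 = 1 + a + a^{2}$)
$b{\left(c \right)} = 6$ ($b{\left(c \right)} = 6 + \frac{0}{c} = 6 + 0 = 6$)
$K{\left(W \right)} = W^{2} + 7 W$ ($K{\left(W \right)} = \left(W^{2} + 6 W\right) + W = W^{2} + 7 W$)
$y{\left(A,d \right)} = d$ ($y{\left(A,d \right)} = \left(1 - 1 + \left(-1\right)^{2}\right) d = \left(1 - 1 + 1\right) d = 1 d = d$)
$- y{\left(K{\left(-13 \right)},-297 \right)} = \left(-1\right) \left(-297\right) = 297$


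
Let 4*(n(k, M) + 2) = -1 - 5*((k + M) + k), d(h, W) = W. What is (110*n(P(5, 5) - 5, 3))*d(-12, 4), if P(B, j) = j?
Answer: -2640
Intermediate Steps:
n(k, M) = -9/4 - 5*k/2 - 5*M/4 (n(k, M) = -2 + (-1 - 5*((k + M) + k))/4 = -2 + (-1 - 5*((M + k) + k))/4 = -2 + (-1 - 5*(M + 2*k))/4 = -2 + (-1 + (-10*k - 5*M))/4 = -2 + (-1 - 10*k - 5*M)/4 = -2 + (-¼ - 5*k/2 - 5*M/4) = -9/4 - 5*k/2 - 5*M/4)
(110*n(P(5, 5) - 5, 3))*d(-12, 4) = (110*(-9/4 - 5*(5 - 5)/2 - 5/4*3))*4 = (110*(-9/4 - 5/2*0 - 15/4))*4 = (110*(-9/4 + 0 - 15/4))*4 = (110*(-6))*4 = -660*4 = -2640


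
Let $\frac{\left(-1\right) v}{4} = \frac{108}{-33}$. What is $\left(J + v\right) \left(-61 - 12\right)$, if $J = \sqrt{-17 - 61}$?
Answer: $- \frac{10512}{11} - 73 i \sqrt{78} \approx -955.64 - 644.72 i$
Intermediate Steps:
$v = \frac{144}{11}$ ($v = - 4 \frac{108}{-33} = - 4 \cdot 108 \left(- \frac{1}{33}\right) = \left(-4\right) \left(- \frac{36}{11}\right) = \frac{144}{11} \approx 13.091$)
$J = i \sqrt{78}$ ($J = \sqrt{-78} = i \sqrt{78} \approx 8.8318 i$)
$\left(J + v\right) \left(-61 - 12\right) = \left(i \sqrt{78} + \frac{144}{11}\right) \left(-61 - 12\right) = \left(\frac{144}{11} + i \sqrt{78}\right) \left(-61 - 12\right) = \left(\frac{144}{11} + i \sqrt{78}\right) \left(-73\right) = - \frac{10512}{11} - 73 i \sqrt{78}$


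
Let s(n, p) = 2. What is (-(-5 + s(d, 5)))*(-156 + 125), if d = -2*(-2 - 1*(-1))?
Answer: -93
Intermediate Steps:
d = 2 (d = -2*(-2 + 1) = -2*(-1) = 2)
(-(-5 + s(d, 5)))*(-156 + 125) = (-(-5 + 2))*(-156 + 125) = -1*(-3)*(-31) = 3*(-31) = -93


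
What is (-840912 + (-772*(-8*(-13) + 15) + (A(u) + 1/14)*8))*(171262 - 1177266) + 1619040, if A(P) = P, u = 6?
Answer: 6568332169760/7 ≈ 9.3833e+11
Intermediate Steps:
(-840912 + (-772*(-8*(-13) + 15) + (A(u) + 1/14)*8))*(171262 - 1177266) + 1619040 = (-840912 + (-772*(-8*(-13) + 15) + (6 + 1/14)*8))*(171262 - 1177266) + 1619040 = (-840912 + (-772*(104 + 15) + (6 + 1/14)*8))*(-1006004) + 1619040 = (-840912 + (-772*119 + (85/14)*8))*(-1006004) + 1619040 = (-840912 + (-91868 + 340/7))*(-1006004) + 1619040 = (-840912 - 642736/7)*(-1006004) + 1619040 = -6529120/7*(-1006004) + 1619040 = 6568320836480/7 + 1619040 = 6568332169760/7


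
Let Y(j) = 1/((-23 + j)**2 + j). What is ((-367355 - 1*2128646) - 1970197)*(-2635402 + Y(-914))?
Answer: 10323136565668013582/877055 ≈ 1.1770e+13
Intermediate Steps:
Y(j) = 1/(j + (-23 + j)**2)
((-367355 - 1*2128646) - 1970197)*(-2635402 + Y(-914)) = ((-367355 - 1*2128646) - 1970197)*(-2635402 + 1/(-914 + (-23 - 914)**2)) = ((-367355 - 2128646) - 1970197)*(-2635402 + 1/(-914 + (-937)**2)) = (-2496001 - 1970197)*(-2635402 + 1/(-914 + 877969)) = -4466198*(-2635402 + 1/877055) = -4466198*(-2311392501109/877055) = 10323136565668013582/877055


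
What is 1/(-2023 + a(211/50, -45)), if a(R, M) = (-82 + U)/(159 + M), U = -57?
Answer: -114/230761 ≈ -0.00049402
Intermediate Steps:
a(R, M) = -139/(159 + M) (a(R, M) = (-82 - 57)/(159 + M) = -139/(159 + M))
1/(-2023 + a(211/50, -45)) = 1/(-2023 - 139/(159 - 45)) = 1/(-2023 - 139/114) = 1/(-230761/114) = -114/230761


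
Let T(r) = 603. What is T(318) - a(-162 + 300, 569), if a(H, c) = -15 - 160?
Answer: 778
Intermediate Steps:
a(H, c) = -175
T(318) - a(-162 + 300, 569) = 603 - 1*(-175) = 603 + 175 = 778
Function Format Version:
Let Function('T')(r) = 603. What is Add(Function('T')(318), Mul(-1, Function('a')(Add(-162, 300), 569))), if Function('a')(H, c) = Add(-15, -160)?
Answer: 778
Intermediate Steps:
Function('a')(H, c) = -175
Add(Function('T')(318), Mul(-1, Function('a')(Add(-162, 300), 569))) = Add(603, Mul(-1, -175)) = Add(603, 175) = 778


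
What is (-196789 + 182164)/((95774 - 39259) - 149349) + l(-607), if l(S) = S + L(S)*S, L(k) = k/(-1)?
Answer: -34260930079/92834 ≈ -3.6906e+5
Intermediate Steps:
L(k) = -k (L(k) = k*(-1) = -k)
l(S) = S - S² (l(S) = S + (-S)*S = S - S²)
(-196789 + 182164)/((95774 - 39259) - 149349) + l(-607) = (-196789 + 182164)/((95774 - 39259) - 149349) - 607*(1 - 1*(-607)) = -14625/(56515 - 149349) - 607*(1 + 607) = -14625/(-92834) - 607*608 = -14625*(-1/92834) - 369056 = 14625/92834 - 369056 = -34260930079/92834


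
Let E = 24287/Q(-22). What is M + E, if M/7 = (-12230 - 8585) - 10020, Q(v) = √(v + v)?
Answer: -215845 - 24287*I*√11/22 ≈ -2.1585e+5 - 3661.4*I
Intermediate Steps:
Q(v) = √2*√v (Q(v) = √(2*v) = √2*√v)
M = -215845 (M = 7*((-12230 - 8585) - 10020) = 7*(-20815 - 10020) = 7*(-30835) = -215845)
E = -24287*I*√11/22 (E = 24287/((√2*√(-22))) = 24287/((√2*(I*√22))) = 24287/((2*I*√11)) = 24287*(-I*√11/22) = -24287*I*√11/22 ≈ -3661.4*I)
M + E = -215845 - 24287*I*√11/22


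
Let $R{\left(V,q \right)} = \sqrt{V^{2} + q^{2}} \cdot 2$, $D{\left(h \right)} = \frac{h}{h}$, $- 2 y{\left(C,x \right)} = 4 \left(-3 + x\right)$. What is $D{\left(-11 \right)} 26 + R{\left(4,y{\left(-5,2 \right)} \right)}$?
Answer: $26 + 4 \sqrt{5} \approx 34.944$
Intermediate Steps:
$y{\left(C,x \right)} = 6 - 2 x$ ($y{\left(C,x \right)} = - \frac{4 \left(-3 + x\right)}{2} = - \frac{-12 + 4 x}{2} = 6 - 2 x$)
$D{\left(h \right)} = 1$
$R{\left(V,q \right)} = 2 \sqrt{V^{2} + q^{2}}$
$D{\left(-11 \right)} 26 + R{\left(4,y{\left(-5,2 \right)} \right)} = 1 \cdot 26 + 2 \sqrt{4^{2} + \left(6 - 4\right)^{2}} = 26 + 2 \sqrt{16 + \left(6 - 4\right)^{2}} = 26 + 2 \sqrt{16 + 2^{2}} = 26 + 2 \sqrt{16 + 4} = 26 + 2 \sqrt{20} = 26 + 2 \cdot 2 \sqrt{5} = 26 + 4 \sqrt{5}$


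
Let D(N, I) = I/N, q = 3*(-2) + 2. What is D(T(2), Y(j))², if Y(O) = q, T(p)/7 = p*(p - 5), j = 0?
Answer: 4/441 ≈ 0.0090703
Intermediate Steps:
q = -4 (q = -6 + 2 = -4)
T(p) = 7*p*(-5 + p) (T(p) = 7*(p*(p - 5)) = 7*(p*(-5 + p)) = 7*p*(-5 + p))
Y(O) = -4
D(T(2), Y(j))² = (-4*1/(14*(-5 + 2)))² = (-4/(7*2*(-3)))² = (-4/(-42))² = (-4*(-1/42))² = (2/21)² = 4/441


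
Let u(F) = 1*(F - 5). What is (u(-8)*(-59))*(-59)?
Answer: -45253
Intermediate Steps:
u(F) = -5 + F (u(F) = 1*(-5 + F) = -5 + F)
(u(-8)*(-59))*(-59) = ((-5 - 8)*(-59))*(-59) = -13*(-59)*(-59) = 767*(-59) = -45253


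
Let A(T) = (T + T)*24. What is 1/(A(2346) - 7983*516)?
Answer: -1/4006620 ≈ -2.4959e-7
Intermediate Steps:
A(T) = 48*T (A(T) = (2*T)*24 = 48*T)
1/(A(2346) - 7983*516) = 1/(48*2346 - 7983*516) = 1/(112608 - 4119228) = 1/(-4006620) = -1/4006620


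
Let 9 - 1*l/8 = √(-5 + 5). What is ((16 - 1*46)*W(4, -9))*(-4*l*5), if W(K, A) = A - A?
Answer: 0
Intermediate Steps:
W(K, A) = 0
l = 72 (l = 72 - 8*√(-5 + 5) = 72 - 8*√0 = 72 - 8*0 = 72 + 0 = 72)
((16 - 1*46)*W(4, -9))*(-4*l*5) = ((16 - 1*46)*0)*(-4*72*5) = ((16 - 46)*0)*(-288*5) = -30*0*(-1440) = 0*(-1440) = 0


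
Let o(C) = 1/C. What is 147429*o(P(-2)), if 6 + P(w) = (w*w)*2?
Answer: 147429/2 ≈ 73715.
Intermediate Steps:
P(w) = -6 + 2*w² (P(w) = -6 + (w*w)*2 = -6 + w²*2 = -6 + 2*w²)
147429*o(P(-2)) = 147429/(-6 + 2*(-2)²) = 147429/(-6 + 2*4) = 147429/(-6 + 8) = 147429/2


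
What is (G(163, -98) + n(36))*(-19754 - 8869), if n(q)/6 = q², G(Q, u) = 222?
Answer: -228926754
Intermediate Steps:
n(q) = 6*q²
(G(163, -98) + n(36))*(-19754 - 8869) = (222 + 6*36²)*(-19754 - 8869) = (222 + 6*1296)*(-28623) = (222 + 7776)*(-28623) = 7998*(-28623) = -228926754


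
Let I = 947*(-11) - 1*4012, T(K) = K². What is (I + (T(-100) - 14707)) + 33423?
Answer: 14287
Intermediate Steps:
I = -14429 (I = -10417 - 4012 = -14429)
(I + (T(-100) - 14707)) + 33423 = (-14429 + ((-100)² - 14707)) + 33423 = (-14429 + (10000 - 14707)) + 33423 = (-14429 - 4707) + 33423 = -19136 + 33423 = 14287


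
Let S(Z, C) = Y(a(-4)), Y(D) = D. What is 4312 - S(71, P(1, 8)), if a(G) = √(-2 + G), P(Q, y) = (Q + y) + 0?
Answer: 4312 - I*√6 ≈ 4312.0 - 2.4495*I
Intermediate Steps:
P(Q, y) = Q + y
S(Z, C) = I*√6 (S(Z, C) = √(-2 - 4) = √(-6) = I*√6)
4312 - S(71, P(1, 8)) = 4312 - I*√6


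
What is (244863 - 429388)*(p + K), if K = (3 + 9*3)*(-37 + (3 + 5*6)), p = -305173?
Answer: 56334190825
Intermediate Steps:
K = -120 (K = (3 + 27)*(-37 + (3 + 30)) = 30*(-37 + 33) = 30*(-4) = -120)
(244863 - 429388)*(p + K) = (244863 - 429388)*(-305173 - 120) = -184525*(-305293) = 56334190825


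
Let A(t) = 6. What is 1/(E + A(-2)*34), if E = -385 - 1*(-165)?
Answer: -1/16 ≈ -0.062500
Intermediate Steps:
E = -220 (E = -385 + 165 = -220)
1/(E + A(-2)*34) = 1/(-220 + 6*34) = 1/(-220 + 204) = 1/(-16) = -1/16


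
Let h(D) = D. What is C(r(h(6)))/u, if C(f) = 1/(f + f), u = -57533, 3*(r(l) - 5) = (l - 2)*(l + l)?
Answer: -1/2416386 ≈ -4.1384e-7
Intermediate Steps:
r(l) = 5 + 2*l*(-2 + l)/3 (r(l) = 5 + ((l - 2)*(l + l))/3 = 5 + ((-2 + l)*(2*l))/3 = 5 + (2*l*(-2 + l))/3 = 5 + 2*l*(-2 + l)/3)
C(f) = 1/(2*f)
C(r(h(6)))/u = (1/(2*(5 - 4/3*6 + (⅔)*6²)))/(-57533) = (1/(2*(5 - 8 + (⅔)*36)))*(-1/57533) = (1/(2*(5 - 8 + 24)))*(-1/57533) = ((½)/21)*(-1/57533) = ((½)*(1/21))*(-1/57533) = (1/42)*(-1/57533) = -1/2416386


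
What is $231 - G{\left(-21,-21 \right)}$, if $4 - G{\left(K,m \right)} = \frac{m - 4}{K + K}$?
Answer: $\frac{9559}{42} \approx 227.6$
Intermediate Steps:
$G{\left(K,m \right)} = 4 - \frac{-4 + m}{2 K}$ ($G{\left(K,m \right)} = 4 - \frac{m - 4}{K + K} = 4 - \frac{-4 + m}{2 K}$)
$231 - G{\left(-21,-21 \right)} = 231 - \frac{4 - -21 + 8 \left(-21\right)}{2 \left(-21\right)} = 231 - \frac{1}{2} \left(- \frac{1}{21}\right) \left(4 + 21 - 168\right) = 231 - \frac{1}{2} \left(- \frac{1}{21}\right) \left(-143\right) = 231 - \frac{143}{42} = \frac{9559}{42}$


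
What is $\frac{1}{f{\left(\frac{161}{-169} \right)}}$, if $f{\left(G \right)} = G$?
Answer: $- \frac{169}{161} \approx -1.0497$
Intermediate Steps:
$\frac{1}{f{\left(\frac{161}{-169} \right)}} = \frac{1}{161 \frac{1}{-169}} = \frac{1}{161 \left(- \frac{1}{169}\right)} = \frac{1}{- \frac{161}{169}} = - \frac{169}{161}$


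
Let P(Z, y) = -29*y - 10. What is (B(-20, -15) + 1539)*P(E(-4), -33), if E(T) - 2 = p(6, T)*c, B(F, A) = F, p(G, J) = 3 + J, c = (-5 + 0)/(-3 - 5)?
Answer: 1438493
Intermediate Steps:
c = 5/8 (c = -5/(-8) = -5*(-⅛) = 5/8 ≈ 0.62500)
E(T) = 31/8 + 5*T/8 (E(T) = 2 + (3 + T)*(5/8) = 2 + (15/8 + 5*T/8) = 31/8 + 5*T/8)
P(Z, y) = -10 - 29*y
(B(-20, -15) + 1539)*P(E(-4), -33) = (-20 + 1539)*(-10 - 29*(-33)) = 1519*(-10 + 957) = 1519*947 = 1438493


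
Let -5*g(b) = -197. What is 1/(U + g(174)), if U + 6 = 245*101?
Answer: 5/123892 ≈ 4.0358e-5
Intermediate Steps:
g(b) = 197/5 (g(b) = -⅕*(-197) = 197/5)
U = 24739 (U = -6 + 245*101 = -6 + 24745 = 24739)
1/(U + g(174)) = 1/(24739 + 197/5) = 1/(123892/5) = 5/123892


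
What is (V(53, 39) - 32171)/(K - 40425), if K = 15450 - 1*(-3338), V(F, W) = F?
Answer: 32118/21637 ≈ 1.4844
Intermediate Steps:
K = 18788 (K = 15450 + 3338 = 18788)
(V(53, 39) - 32171)/(K - 40425) = (53 - 32171)/(18788 - 40425) = -32118/(-21637) = -32118*(-1/21637) = 32118/21637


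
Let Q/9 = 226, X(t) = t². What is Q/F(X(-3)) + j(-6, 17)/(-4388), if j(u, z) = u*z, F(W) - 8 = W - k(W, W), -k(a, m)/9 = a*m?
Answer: 2250321/818362 ≈ 2.7498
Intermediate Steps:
Q = 2034 (Q = 9*226 = 2034)
k(a, m) = -9*a*m
F(W) = 8 + W + 9*W² (F(W) = 8 + (W - (-9)*W*W) = 8 + (W - (-9)*W²) = 8 + (W + 9*W²) = 8 + W + 9*W²)
Q/F(X(-3)) + j(-6, 17)/(-4388) = 2034/(8 + (-3)² + 9*((-3)²)²) - 6*17/(-4388) = 2034/(8 + 9 + 9*9²) - 102*(-1/4388) = 2034/(8 + 9 + 9*81) + 51/2194 = 2034/(8 + 9 + 729) + 51/2194 = 2034/746 + 51/2194 = 2034*(1/746) + 51/2194 = 1017/373 + 51/2194 = 2250321/818362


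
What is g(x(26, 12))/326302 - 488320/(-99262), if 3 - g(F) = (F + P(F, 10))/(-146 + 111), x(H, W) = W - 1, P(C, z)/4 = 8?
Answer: 1394226858294/283407154835 ≈ 4.9195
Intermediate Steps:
P(C, z) = 32 (P(C, z) = 4*8 = 32)
x(H, W) = -1 + W
g(F) = 137/35 + F/35 (g(F) = 3 - (F + 32)/(-146 + 111) = 3 - (32 + F)/(-35) = 3 - (32 + F)*(-1)/35 = 3 - (-32/35 - F/35) = 3 + (32/35 + F/35) = 137/35 + F/35)
g(x(26, 12))/326302 - 488320/(-99262) = (137/35 + (-1 + 12)/35)/326302 - 488320/(-99262) = (137/35 + (1/35)*11)*(1/326302) - 488320*(-1/99262) = (137/35 + 11/35)*(1/326302) + 244160/49631 = (148/35)*(1/326302) + 244160/49631 = 74/5710285 + 244160/49631 = 1394226858294/283407154835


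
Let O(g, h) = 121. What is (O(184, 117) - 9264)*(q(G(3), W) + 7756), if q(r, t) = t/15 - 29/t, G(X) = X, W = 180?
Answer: -12783843173/180 ≈ -7.1021e+7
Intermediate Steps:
q(r, t) = -29/t + t/15 (q(r, t) = t*(1/15) - 29/t = t/15 - 29/t = -29/t + t/15)
(O(184, 117) - 9264)*(q(G(3), W) + 7756) = (121 - 9264)*((-29/180 + (1/15)*180) + 7756) = -9143*((-29*1/180 + 12) + 7756) = -9143*((-29/180 + 12) + 7756) = -9143*(2131/180 + 7756) = -9143*1398211/180 = -12783843173/180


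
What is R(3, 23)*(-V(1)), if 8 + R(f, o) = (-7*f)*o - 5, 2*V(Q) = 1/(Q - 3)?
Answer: -124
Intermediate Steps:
V(Q) = 1/(2*(-3 + Q)) (V(Q) = 1/(2*(Q - 3)) = 1/(2*(-3 + Q)))
R(f, o) = -13 - 7*f*o (R(f, o) = -8 + ((-7*f)*o - 5) = -8 + (-7*f*o - 5) = -8 + (-5 - 7*f*o) = -13 - 7*f*o)
R(3, 23)*(-V(1)) = (-13 - 7*3*23)*(-1/(2*(-3 + 1))) = (-13 - 483)*(-1/(2*(-2))) = -(-496)*(½)*(-½) = -(-496)*(-1)/4 = -496*¼ = -124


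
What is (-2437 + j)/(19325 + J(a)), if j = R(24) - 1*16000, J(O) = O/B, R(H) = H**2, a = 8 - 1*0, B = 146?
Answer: -1303853/1410729 ≈ -0.92424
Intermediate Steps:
a = 8 (a = 8 + 0 = 8)
J(O) = O/146
j = -15424 (j = 24**2 - 1*16000 = 576 - 16000 = -15424)
(-2437 + j)/(19325 + J(a)) = (-2437 - 15424)/(19325 + (1/146)*8) = -17861/(19325 + 4/73) = -17861/1410729/73 = -17861*73/1410729 = -1303853/1410729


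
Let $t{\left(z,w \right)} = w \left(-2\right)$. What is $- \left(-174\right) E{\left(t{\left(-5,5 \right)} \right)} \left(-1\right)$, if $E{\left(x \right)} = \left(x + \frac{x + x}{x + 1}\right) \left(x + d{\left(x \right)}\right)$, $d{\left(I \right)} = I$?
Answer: $- \frac{81200}{3} \approx -27067.0$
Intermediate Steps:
$t{\left(z,w \right)} = - 2 w$
$E{\left(x \right)} = 2 x \left(x + \frac{2 x}{1 + x}\right)$ ($E{\left(x \right)} = \left(x + \frac{x + x}{x + 1}\right) \left(x + x\right) = \left(x + \frac{2 x}{1 + x}\right) 2 x = 2 x \left(x + \frac{2 x}{1 + x}\right)$)
$- \left(-174\right) E{\left(t{\left(-5,5 \right)} \right)} \left(-1\right) = - \left(-174\right) \frac{2 \left(\left(-2\right) 5\right)^{2} \left(3 - 10\right)}{1 - 10} \left(-1\right) = - \left(-174\right) \frac{2 \left(-10\right)^{2} \left(3 - 10\right)}{1 - 10} \left(-1\right) = - \left(-174\right) 2 \cdot 100 \frac{1}{-9} \left(-7\right) \left(-1\right) = - \left(-174\right) 2 \cdot 100 \left(- \frac{1}{9}\right) \left(-7\right) \left(-1\right) = - \left(-174\right) \frac{1400}{9} \left(-1\right) = - \frac{\left(-174\right) \left(-1400\right)}{9} = \left(-1\right) \frac{81200}{3} = - \frac{81200}{3}$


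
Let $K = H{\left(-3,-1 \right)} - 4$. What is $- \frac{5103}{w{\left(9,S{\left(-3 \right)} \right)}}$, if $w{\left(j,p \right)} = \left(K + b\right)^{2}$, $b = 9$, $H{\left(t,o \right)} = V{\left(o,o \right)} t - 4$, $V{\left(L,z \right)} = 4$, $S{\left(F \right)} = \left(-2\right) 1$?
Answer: $- \frac{5103}{121} \approx -42.174$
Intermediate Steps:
$S{\left(F \right)} = -2$
$H{\left(t,o \right)} = -4 + 4 t$ ($H{\left(t,o \right)} = 4 t - 4 = -4 + 4 t$)
$K = -20$ ($K = \left(-4 + 4 \left(-3\right)\right) - 4 = \left(-4 - 12\right) - 4 = -16 - 4 = -20$)
$w{\left(j,p \right)} = 121$ ($w{\left(j,p \right)} = \left(-20 + 9\right)^{2} = \left(-11\right)^{2} = 121$)
$- \frac{5103}{w{\left(9,S{\left(-3 \right)} \right)}} = - \frac{5103}{121}$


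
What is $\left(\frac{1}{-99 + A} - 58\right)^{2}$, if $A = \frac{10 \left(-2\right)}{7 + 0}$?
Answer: $\frac{1710732321}{508369} \approx 3365.1$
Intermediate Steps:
$A = - \frac{20}{7} \approx -2.8571$
$\left(\frac{1}{-99 + A} - 58\right)^{2} = \left(\frac{1}{-99 - \frac{20}{7}} - 58\right)^{2} = \left(\frac{1}{- \frac{713}{7}} - 58\right)^{2} = \left(- \frac{7}{713} - 58\right)^{2} = \left(- \frac{41361}{713}\right)^{2} = \frac{1710732321}{508369}$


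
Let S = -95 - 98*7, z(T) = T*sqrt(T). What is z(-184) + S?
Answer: -781 - 368*I*sqrt(46) ≈ -781.0 - 2495.9*I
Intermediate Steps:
z(T) = T**(3/2)
S = -781 (S = -95 - 686 = -781)
z(-184) + S = (-184)**(3/2) - 781 = -368*I*sqrt(46) - 781 = -781 - 368*I*sqrt(46)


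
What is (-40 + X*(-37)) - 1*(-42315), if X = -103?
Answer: 46086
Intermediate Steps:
(-40 + X*(-37)) - 1*(-42315) = (-40 - 103*(-37)) - 1*(-42315) = (-40 + 3811) + 42315 = 3771 + 42315 = 46086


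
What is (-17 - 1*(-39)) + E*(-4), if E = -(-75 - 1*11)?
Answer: -322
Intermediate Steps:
E = 86 (E = -(-75 - 11) = -1*(-86) = 86)
(-17 - 1*(-39)) + E*(-4) = (-17 - 1*(-39)) + 86*(-4) = (-17 + 39) - 344 = 22 - 344 = -322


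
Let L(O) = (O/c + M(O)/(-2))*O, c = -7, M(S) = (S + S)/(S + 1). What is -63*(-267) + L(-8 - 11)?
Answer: 2115475/126 ≈ 16789.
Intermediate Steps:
M(S) = 2*S/(1 + S) (M(S) = (2*S)/(1 + S) = 2*S/(1 + S))
L(O) = O*(-O/7 - O/(1 + O)) (L(O) = (O/(-7) + (2*O/(1 + O))/(-2))*O = (O*(-1/7) + (2*O/(1 + O))*(-1/2))*O = (-O/7 - O/(1 + O))*O = O*(-O/7 - O/(1 + O)))
-63*(-267) + L(-8 - 11) = -63*(-267) + (-8 - 11)**2*(-8 - (-8 - 11))/(7*(1 + (-8 - 11))) = 16821 + (1/7)*(-19)**2*(-8 - 1*(-19))/(1 - 19) = 16821 + (1/7)*361*(-8 + 19)/(-18) = 16821 + (1/7)*361*(-1/18)*11 = 16821 - 3971/126 = 2115475/126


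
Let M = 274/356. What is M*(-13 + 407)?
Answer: 26989/89 ≈ 303.25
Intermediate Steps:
M = 137/178 (M = 274*(1/356) = 137/178 ≈ 0.76966)
M*(-13 + 407) = 137*(-13 + 407)/178 = (137/178)*394 = 26989/89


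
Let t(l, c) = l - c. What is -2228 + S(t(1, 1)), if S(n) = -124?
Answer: -2352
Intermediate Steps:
-2228 + S(t(1, 1)) = -2228 - 124 = -2352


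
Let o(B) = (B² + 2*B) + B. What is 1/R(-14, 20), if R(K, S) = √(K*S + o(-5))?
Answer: -I*√30/90 ≈ -0.060858*I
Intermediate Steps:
o(B) = B² + 3*B
R(K, S) = √(10 + K*S) (R(K, S) = √(K*S - 5*(3 - 5)) = √(K*S - 5*(-2)) = √(K*S + 10) = √(10 + K*S))
1/R(-14, 20) = 1/(√(10 - 14*20)) = 1/(√(10 - 280)) = 1/(√(-270)) = 1/(3*I*√30) = -I*√30/90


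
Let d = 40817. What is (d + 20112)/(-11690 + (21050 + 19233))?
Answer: 60929/28593 ≈ 2.1309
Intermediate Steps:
(d + 20112)/(-11690 + (21050 + 19233)) = (40817 + 20112)/(-11690 + (21050 + 19233)) = 60929/(-11690 + 40283) = 60929/28593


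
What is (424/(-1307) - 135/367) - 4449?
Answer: -2134379434/479669 ≈ -4449.7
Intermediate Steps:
(424/(-1307) - 135/367) - 4449 = (424*(-1/1307) - 135*1/367) - 4449 = (-424/1307 - 135/367) - 4449 = -332053/479669 - 4449 = -2134379434/479669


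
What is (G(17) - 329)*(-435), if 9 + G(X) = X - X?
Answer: 147030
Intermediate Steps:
G(X) = -9 (G(X) = -9 + (X - X) = -9 + 0 = -9)
(G(17) - 329)*(-435) = (-9 - 329)*(-435) = -338*(-435) = 147030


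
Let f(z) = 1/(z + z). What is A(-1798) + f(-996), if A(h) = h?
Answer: -3581617/1992 ≈ -1798.0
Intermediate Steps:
f(z) = 1/(2*z)
A(-1798) + f(-996) = -1798 + (1/2)/(-996) = -1798 + (1/2)*(-1/996) = -1798 - 1/1992 = -3581617/1992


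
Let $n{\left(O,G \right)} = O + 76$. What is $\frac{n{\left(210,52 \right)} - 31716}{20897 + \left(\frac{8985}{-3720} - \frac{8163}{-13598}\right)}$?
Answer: $- \frac{10599151472}{7046491591} \approx -1.5042$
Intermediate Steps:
$n{\left(O,G \right)} = 76 + O$
$\frac{n{\left(210,52 \right)} - 31716}{20897 + \left(\frac{8985}{-3720} - \frac{8163}{-13598}\right)} = \frac{\left(76 + 210\right) - 31716}{20897 + \left(\frac{8985}{-3720} - \frac{8163}{-13598}\right)} = \frac{286 - 31716}{20897 + \left(8985 \left(- \frac{1}{3720}\right) - - \frac{8163}{13598}\right)} = - \frac{31430}{20897 + \left(- \frac{599}{248} + \frac{8163}{13598}\right)} = - \frac{31430}{20897 - \frac{3060389}{1686152}} = - \frac{31430}{\frac{35232457955}{1686152}} = \left(-31430\right) \frac{1686152}{35232457955} = - \frac{10599151472}{7046491591}$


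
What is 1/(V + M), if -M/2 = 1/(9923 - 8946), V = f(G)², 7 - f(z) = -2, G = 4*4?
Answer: 977/79135 ≈ 0.012346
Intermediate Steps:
G = 16
f(z) = 9 (f(z) = 7 - 1*(-2) = 7 + 2 = 9)
V = 81 (V = 9² = 81)
M = -2/977 (M = -2/(9923 - 8946) = -2/977 ≈ -0.0020471)
1/(V + M) = 1/(81 - 2/977) = 1/(79135/977) = 977/79135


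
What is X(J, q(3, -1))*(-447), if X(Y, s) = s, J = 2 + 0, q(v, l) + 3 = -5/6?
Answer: 3427/2 ≈ 1713.5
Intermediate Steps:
q(v, l) = -23/6 (q(v, l) = -3 - 5/6 = -3 - 5*⅙ = -3 - ⅚ = -23/6)
J = 2
X(J, q(3, -1))*(-447) = -23/6*(-447) = 3427/2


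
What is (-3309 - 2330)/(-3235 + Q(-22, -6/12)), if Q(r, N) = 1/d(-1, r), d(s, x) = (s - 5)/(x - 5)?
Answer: 11278/6461 ≈ 1.7456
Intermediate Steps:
d(s, x) = (-5 + s)/(-5 + x)
Q(r, N) = 5/6 - r/6 (Q(r, N) = 1/((-5 - 1)/(-5 + r)) = 1/(-6/(-5 + r)) = 5/6 - r/6)
(-3309 - 2330)/(-3235 + Q(-22, -6/12)) = (-3309 - 2330)/(-3235 + (5/6 - 1/6*(-22))) = -5639/(-3235 + (5/6 + 11/3)) = -5639/(-3235 + 9/2) = -5639/(-6461/2) = -5639*(-2/6461) = 11278/6461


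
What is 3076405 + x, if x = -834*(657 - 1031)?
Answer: 3388321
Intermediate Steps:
x = 311916 (x = -834*(-374) = 311916)
3076405 + x = 3076405 + 311916 = 3388321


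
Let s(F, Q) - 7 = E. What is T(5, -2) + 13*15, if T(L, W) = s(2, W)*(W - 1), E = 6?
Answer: 156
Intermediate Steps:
s(F, Q) = 13 (s(F, Q) = 7 + 6 = 13)
T(L, W) = -13 + 13*W (T(L, W) = 13*(W - 1) = 13*(-1 + W) = -13 + 13*W)
T(5, -2) + 13*15 = (-13 + 13*(-2)) + 13*15 = (-13 - 26) + 195 = -39 + 195 = 156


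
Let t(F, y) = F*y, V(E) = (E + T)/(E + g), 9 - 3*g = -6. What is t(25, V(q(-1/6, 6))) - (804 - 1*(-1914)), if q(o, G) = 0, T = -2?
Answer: -2728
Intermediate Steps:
g = 5 (g = 3 - ⅓*(-6) = 3 + 2 = 5)
V(E) = (-2 + E)/(5 + E) (V(E) = (E - 2)/(E + 5) = (-2 + E)/(5 + E))
t(25, V(q(-1/6, 6))) - (804 - 1*(-1914)) = 25*((-2 + 0)/(5 + 0)) - (804 - 1*(-1914)) = 25*(-2/5) - (804 + 1914) = 25*((⅕)*(-2)) - 1*2718 = 25*(-⅖) - 2718 = -10 - 2718 = -2728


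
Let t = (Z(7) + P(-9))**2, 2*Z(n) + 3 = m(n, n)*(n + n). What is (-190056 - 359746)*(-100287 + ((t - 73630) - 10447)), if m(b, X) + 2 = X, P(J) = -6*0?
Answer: 201493361267/2 ≈ 1.0075e+11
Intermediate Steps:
P(J) = 0
m(b, X) = -2 + X
Z(n) = -3/2 + n*(-2 + n) (Z(n) = -3/2 + ((-2 + n)*(n + n))/2 = -3/2 + ((-2 + n)*(2*n))/2 = -3/2 + (2*n*(-2 + n))/2 = -3/2 + n*(-2 + n))
t = 4489/4 (t = ((-3/2 + 7*(-2 + 7)) + 0)**2 = ((-3/2 + 7*5) + 0)**2 = ((-3/2 + 35) + 0)**2 = (67/2 + 0)**2 = (67/2)**2 = 4489/4 ≈ 1122.3)
(-190056 - 359746)*(-100287 + ((t - 73630) - 10447)) = (-190056 - 359746)*(-100287 + ((4489/4 - 73630) - 10447)) = -549802*(-100287 + (-290031/4 - 10447)) = -549802*(-100287 - 331819/4) = -549802*(-732967/4) = 201493361267/2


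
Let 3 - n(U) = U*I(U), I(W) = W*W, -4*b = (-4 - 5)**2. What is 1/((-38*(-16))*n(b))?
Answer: 2/10101027 ≈ 1.9800e-7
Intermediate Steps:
b = -81/4 (b = -(-4 - 5)**2/4 = -1/4*(-9)**2 = -1/4*81 = -81/4 ≈ -20.250)
I(W) = W**2
n(U) = 3 - U**3 (n(U) = 3 - U*U**2 = 3 - U**3)
1/((-38*(-16))*n(b)) = 1/((-38*(-16))*(3 - (-81/4)**3)) = 1/(608*(3 - 1*(-531441/64))) = 1/(608*(3 + 531441/64)) = 1/(608*(531633/64)) = 1/(10101027/2) = 2/10101027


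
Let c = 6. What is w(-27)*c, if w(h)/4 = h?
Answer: -648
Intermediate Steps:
w(h) = 4*h
w(-27)*c = (4*(-27))*6 = -108*6 = -648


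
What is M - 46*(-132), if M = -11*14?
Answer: 5918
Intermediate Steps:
M = -154
M - 46*(-132) = -154 - 46*(-132) = -154 + 6072 = 5918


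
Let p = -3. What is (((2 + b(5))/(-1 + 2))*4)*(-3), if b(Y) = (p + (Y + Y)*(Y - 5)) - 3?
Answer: 48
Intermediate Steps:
b(Y) = -6 + 2*Y*(-5 + Y) (b(Y) = (-3 + (Y + Y)*(Y - 5)) - 3 = (-3 + (2*Y)*(-5 + Y)) - 3 = (-3 + 2*Y*(-5 + Y)) - 3 = -6 + 2*Y*(-5 + Y))
(((2 + b(5))/(-1 + 2))*4)*(-3) = (((2 + (-6 - 10*5 + 2*5**2))/(-1 + 2))*4)*(-3) = (((2 + (-6 - 50 + 2*25))/1)*4)*(-3) = (((2 + (-6 - 50 + 50))*1)*4)*(-3) = (((2 - 6)*1)*4)*(-3) = (-4*1*4)*(-3) = -4*4*(-3) = -16*(-3) = 48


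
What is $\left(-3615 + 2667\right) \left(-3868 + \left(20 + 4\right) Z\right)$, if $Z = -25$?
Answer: $4235664$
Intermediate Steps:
$\left(-3615 + 2667\right) \left(-3868 + \left(20 + 4\right) Z\right) = \left(-3615 + 2667\right) \left(-3868 + \left(20 + 4\right) \left(-25\right)\right) = - 948 \left(-3868 + 24 \left(-25\right)\right) = - 948 \left(-3868 - 600\right) = \left(-948\right) \left(-4468\right) = 4235664$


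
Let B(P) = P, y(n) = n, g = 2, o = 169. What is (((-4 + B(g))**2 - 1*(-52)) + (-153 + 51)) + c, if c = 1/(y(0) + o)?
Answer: -7773/169 ≈ -45.994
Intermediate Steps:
c = 1/169 (c = 1/(0 + 169) = 1/169 ≈ 0.0059172)
(((-4 + B(g))**2 - 1*(-52)) + (-153 + 51)) + c = (((-4 + 2)**2 - 1*(-52)) + (-153 + 51)) + 1/169 = (((-2)**2 + 52) - 102) + 1/169 = ((4 + 52) - 102) + 1/169 = (56 - 102) + 1/169 = -46 + 1/169 = -7773/169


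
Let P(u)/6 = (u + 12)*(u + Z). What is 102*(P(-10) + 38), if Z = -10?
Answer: -20604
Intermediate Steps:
P(u) = 6*(-10 + u)*(12 + u) (P(u) = 6*((u + 12)*(u - 10)) = 6*((12 + u)*(-10 + u)) = 6*((-10 + u)*(12 + u)) = 6*(-10 + u)*(12 + u))
102*(P(-10) + 38) = 102*((-720 + 6*(-10)² + 12*(-10)) + 38) = 102*((-720 + 6*100 - 120) + 38) = 102*((-720 + 600 - 120) + 38) = 102*(-240 + 38) = 102*(-202) = -20604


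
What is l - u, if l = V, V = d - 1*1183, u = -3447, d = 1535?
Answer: 3799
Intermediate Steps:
V = 352 (V = 1535 - 1*1183 = 1535 - 1183 = 352)
l = 352
l - u = 352 - 1*(-3447) = 352 + 3447 = 3799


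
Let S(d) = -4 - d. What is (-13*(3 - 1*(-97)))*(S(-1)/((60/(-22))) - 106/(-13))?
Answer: -12030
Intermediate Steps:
(-13*(3 - 1*(-97)))*(S(-1)/((60/(-22))) - 106/(-13)) = (-13*(3 - 1*(-97)))*((-4 - 1*(-1))/((60/(-22))) - 106/(-13)) = (-13*(3 + 97))*((-4 + 1)/((60*(-1/22))) - 106*(-1/13)) = (-13*100)*(-3/(-30/11) + 106/13) = -1300*(-3*(-11/30) + 106/13) = -1300*(11/10 + 106/13) = -1300*1203/130 = -12030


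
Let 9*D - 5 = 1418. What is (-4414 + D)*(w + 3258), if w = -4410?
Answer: 4902784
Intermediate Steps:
D = 1423/9 (D = 5/9 + (⅑)*1418 = 5/9 + 1418/9 = 1423/9 ≈ 158.11)
(-4414 + D)*(w + 3258) = (-4414 + 1423/9)*(-4410 + 3258) = -38303/9*(-1152) = 4902784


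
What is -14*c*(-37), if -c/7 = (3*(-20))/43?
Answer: 217560/43 ≈ 5059.5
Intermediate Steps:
c = 420/43 (c = -7*3*(-20)/43 = -(-420)/43 = -7*(-60/43) = 420/43 ≈ 9.7674)
-14*c*(-37) = -14*420/43*(-37) = -5880/43*(-37) = 217560/43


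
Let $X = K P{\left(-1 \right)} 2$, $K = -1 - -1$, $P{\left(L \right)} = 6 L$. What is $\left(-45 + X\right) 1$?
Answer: $-45$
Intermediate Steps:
$K = 0$ ($K = -1 + 1 = 0$)
$X = 0$ ($X = 0 \cdot 6 \left(-1\right) 2 = 0 \left(-6\right) 2 = 0 \cdot 2 = 0$)
$\left(-45 + X\right) 1 = \left(-45 + 0\right) 1 = \left(-45\right) 1 = -45$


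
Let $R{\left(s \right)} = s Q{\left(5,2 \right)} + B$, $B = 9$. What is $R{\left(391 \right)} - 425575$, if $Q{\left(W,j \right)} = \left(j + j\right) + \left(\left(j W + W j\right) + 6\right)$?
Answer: $-413836$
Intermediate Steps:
$Q{\left(W,j \right)} = 6 + 2 j + 2 W j$ ($Q{\left(W,j \right)} = 2 j + \left(\left(W j + W j\right) + 6\right) = 2 j + \left(2 W j + 6\right) = 2 j + \left(6 + 2 W j\right) = 6 + 2 j + 2 W j$)
$R{\left(s \right)} = 9 + 30 s$ ($R{\left(s \right)} = s \left(6 + 2 \cdot 2 + 2 \cdot 5 \cdot 2\right) + 9 = s \left(6 + 4 + 20\right) + 9 = s 30 + 9 = 30 s + 9 = 9 + 30 s$)
$R{\left(391 \right)} - 425575 = \left(9 + 30 \cdot 391\right) - 425575 = \left(9 + 11730\right) - 425575 = 11739 - 425575 = -413836$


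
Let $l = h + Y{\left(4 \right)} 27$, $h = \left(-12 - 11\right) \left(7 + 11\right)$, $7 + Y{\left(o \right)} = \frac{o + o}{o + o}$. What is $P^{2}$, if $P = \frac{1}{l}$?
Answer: $\frac{1}{331776} \approx 3.0141 \cdot 10^{-6}$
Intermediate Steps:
$Y{\left(o \right)} = -6$ ($Y{\left(o \right)} = -7 + \frac{o + o}{o + o} = -7 + \frac{2 o}{2 o} = -7 + 2 o \frac{1}{2 o} = -7 + 1 = -6$)
$h = -414$ ($h = \left(-23\right) 18 = -414$)
$l = -576$ ($l = -414 - 162 = -576$)
$P = - \frac{1}{576}$ ($P = \frac{1}{-576} = - \frac{1}{576} \approx -0.0017361$)
$P^{2} = \left(- \frac{1}{576}\right)^{2} = \frac{1}{331776}$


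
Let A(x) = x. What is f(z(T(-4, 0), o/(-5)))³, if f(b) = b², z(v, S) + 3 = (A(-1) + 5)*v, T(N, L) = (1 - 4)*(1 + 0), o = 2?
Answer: 11390625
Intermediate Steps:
T(N, L) = -3 (T(N, L) = -3*1 = -3)
z(v, S) = -3 + 4*v (z(v, S) = -3 + (-1 + 5)*v = -3 + 4*v)
f(z(T(-4, 0), o/(-5)))³ = ((-3 + 4*(-3))²)³ = ((-3 - 12)²)³ = ((-15)²)³ = 225³ = 11390625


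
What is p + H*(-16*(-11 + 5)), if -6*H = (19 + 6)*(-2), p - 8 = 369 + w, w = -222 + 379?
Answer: 1334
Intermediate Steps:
w = 157
p = 534 (p = 8 + (369 + 157) = 8 + 526 = 534)
H = 25/3 (H = -(19 + 6)*(-2)/6 = -25*(-2)/6 = -1/6*(-50) = 25/3 ≈ 8.3333)
p + H*(-16*(-11 + 5)) = 534 + 25*(-16*(-11 + 5))/3 = 534 + 25*(-16*(-6))/3 = 534 + (25/3)*96 = 534 + 800 = 1334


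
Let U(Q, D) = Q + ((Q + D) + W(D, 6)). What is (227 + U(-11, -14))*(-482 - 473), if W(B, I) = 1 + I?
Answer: -189090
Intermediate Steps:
U(Q, D) = 7 + D + 2*Q (U(Q, D) = Q + ((Q + D) + (1 + 6)) = Q + ((D + Q) + 7) = Q + (7 + D + Q) = 7 + D + 2*Q)
(227 + U(-11, -14))*(-482 - 473) = (227 + (7 - 14 + 2*(-11)))*(-482 - 473) = (227 + (7 - 14 - 22))*(-955) = (227 - 29)*(-955) = 198*(-955) = -189090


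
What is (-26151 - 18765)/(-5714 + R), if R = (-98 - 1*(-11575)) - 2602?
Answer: -44916/3161 ≈ -14.209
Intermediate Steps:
R = 8875 (R = (-98 + 11575) - 2602 = 11477 - 2602 = 8875)
(-26151 - 18765)/(-5714 + R) = (-26151 - 18765)/(-5714 + 8875) = -44916/3161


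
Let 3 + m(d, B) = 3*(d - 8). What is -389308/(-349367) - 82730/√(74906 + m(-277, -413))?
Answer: 389308/349367 - 41365*√1157/4628 ≈ -302.91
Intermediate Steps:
m(d, B) = -27 + 3*d (m(d, B) = -3 + 3*(d - 8) = -3 + 3*(-8 + d) = -3 + (-24 + 3*d) = -27 + 3*d)
-389308/(-349367) - 82730/√(74906 + m(-277, -413)) = -389308/(-349367) - 82730/√(74906 + (-27 + 3*(-277))) = -389308*(-1/349367) - 82730/√(74906 + (-27 - 831)) = 389308/349367 - 82730/√(74906 - 858) = 389308/349367 - 82730*√1157/9256 = 389308/349367 - 41365*√1157/4628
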